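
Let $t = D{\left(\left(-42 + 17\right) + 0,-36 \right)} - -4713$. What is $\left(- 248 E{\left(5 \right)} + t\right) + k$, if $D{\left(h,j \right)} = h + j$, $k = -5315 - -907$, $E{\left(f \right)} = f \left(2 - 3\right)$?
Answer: $1484$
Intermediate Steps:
$E{\left(f \right)} = - f$ ($E{\left(f \right)} = f \left(-1\right) = - f$)
$k = -4408$ ($k = -5315 + 907 = -4408$)
$t = 4652$ ($t = \left(\left(\left(-42 + 17\right) + 0\right) - 36\right) - -4713 = \left(\left(-25 + 0\right) - 36\right) + 4713 = \left(-25 - 36\right) + 4713 = -61 + 4713 = 4652$)
$\left(- 248 E{\left(5 \right)} + t\right) + k = \left(- 248 \left(\left(-1\right) 5\right) + 4652\right) - 4408 = \left(\left(-248\right) \left(-5\right) + 4652\right) - 4408 = \left(1240 + 4652\right) - 4408 = 5892 - 4408 = 1484$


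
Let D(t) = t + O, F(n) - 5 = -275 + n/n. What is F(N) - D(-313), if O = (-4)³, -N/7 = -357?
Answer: 108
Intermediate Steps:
N = 2499 (N = -7*(-357) = 2499)
F(n) = -269 (F(n) = 5 + (-275 + n/n) = 5 + (-275 + 1) = 5 - 274 = -269)
O = -64
D(t) = -64 + t (D(t) = t - 64 = -64 + t)
F(N) - D(-313) = -269 - (-64 - 313) = -269 - 1*(-377) = -269 + 377 = 108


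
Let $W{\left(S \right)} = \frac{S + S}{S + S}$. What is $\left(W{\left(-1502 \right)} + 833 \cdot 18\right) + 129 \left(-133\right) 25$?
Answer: $-413930$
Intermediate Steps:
$W{\left(S \right)} = 1$ ($W{\left(S \right)} = \frac{2 S}{2 S} = 2 S \frac{1}{2 S} = 1$)
$\left(W{\left(-1502 \right)} + 833 \cdot 18\right) + 129 \left(-133\right) 25 = \left(1 + 833 \cdot 18\right) + 129 \left(-133\right) 25 = \left(1 + 14994\right) - 428925 = 14995 - 428925 = -413930$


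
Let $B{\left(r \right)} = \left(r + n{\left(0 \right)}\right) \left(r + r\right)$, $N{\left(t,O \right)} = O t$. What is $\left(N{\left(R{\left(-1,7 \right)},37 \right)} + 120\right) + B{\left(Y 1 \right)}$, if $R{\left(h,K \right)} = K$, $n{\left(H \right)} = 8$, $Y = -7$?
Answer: $365$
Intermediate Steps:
$B{\left(r \right)} = 2 r \left(8 + r\right)$ ($B{\left(r \right)} = \left(r + 8\right) \left(r + r\right) = \left(8 + r\right) 2 r = 2 r \left(8 + r\right)$)
$\left(N{\left(R{\left(-1,7 \right)},37 \right)} + 120\right) + B{\left(Y 1 \right)} = \left(37 \cdot 7 + 120\right) + 2 \left(\left(-7\right) 1\right) \left(8 - 7\right) = \left(259 + 120\right) + 2 \left(-7\right) \left(8 - 7\right) = 379 + 2 \left(-7\right) 1 = 379 - 14 = 365$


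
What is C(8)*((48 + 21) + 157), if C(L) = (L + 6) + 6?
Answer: 4520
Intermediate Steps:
C(L) = 12 + L (C(L) = (6 + L) + 6 = 12 + L)
C(8)*((48 + 21) + 157) = (12 + 8)*((48 + 21) + 157) = 20*(69 + 157) = 20*226 = 4520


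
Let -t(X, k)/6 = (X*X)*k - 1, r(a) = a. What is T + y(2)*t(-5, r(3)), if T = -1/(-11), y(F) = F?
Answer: -9767/11 ≈ -887.91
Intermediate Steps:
T = 1/11 (T = -1*(-1/11) = 1/11 ≈ 0.090909)
t(X, k) = 6 - 6*k*X**2 (t(X, k) = -6*((X*X)*k - 1) = -6*(X**2*k - 1) = -6*(k*X**2 - 1) = -6*(-1 + k*X**2) = 6 - 6*k*X**2)
T + y(2)*t(-5, r(3)) = 1/11 + 2*(6 - 6*3*(-5)**2) = 1/11 + 2*(6 - 6*3*25) = 1/11 + 2*(6 - 450) = 1/11 + 2*(-444) = 1/11 - 888 = -9767/11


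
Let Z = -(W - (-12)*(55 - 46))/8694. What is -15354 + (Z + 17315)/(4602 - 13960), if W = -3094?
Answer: -312332052901/20339613 ≈ -15356.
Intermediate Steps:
Z = 1493/4347 (Z = -(-3094 - (-12)*(55 - 46))/8694 = -(-3094 - (-12)*9)/8694 = -(-3094 - 1*(-108))/8694 = -(-3094 + 108)/8694 = -(-2986)/8694 = -1*(-1493/4347) = 1493/4347 ≈ 0.34346)
-15354 + (Z + 17315)/(4602 - 13960) = -15354 + (1493/4347 + 17315)/(4602 - 13960) = -15354 + (75269798/4347)/(-9358) = -15354 + (75269798/4347)*(-1/9358) = -15354 - 37634899/20339613 = -312332052901/20339613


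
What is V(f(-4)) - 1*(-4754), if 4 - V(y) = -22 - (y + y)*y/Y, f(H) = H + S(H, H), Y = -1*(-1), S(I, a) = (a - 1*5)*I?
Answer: 6828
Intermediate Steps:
S(I, a) = I*(-5 + a) (S(I, a) = (a - 5)*I = (-5 + a)*I = I*(-5 + a))
Y = 1
f(H) = H + H*(-5 + H)
V(y) = 26 + 2*y**2 (V(y) = 4 - (-22 - (y + y)*y/1) = 4 - (-22 - 2*y*y*1) = 4 - (-22 - 2*y*y) = 4 - (-22 - 2*y**2) = 4 + (22 + 2*y**2) = 26 + 2*y**2)
V(f(-4)) - 1*(-4754) = (26 + 2*(-4*(-4 - 4))**2) - 1*(-4754) = (26 + 2*(-4*(-8))**2) + 4754 = (26 + 2*32**2) + 4754 = (26 + 2*1024) + 4754 = (26 + 2048) + 4754 = 2074 + 4754 = 6828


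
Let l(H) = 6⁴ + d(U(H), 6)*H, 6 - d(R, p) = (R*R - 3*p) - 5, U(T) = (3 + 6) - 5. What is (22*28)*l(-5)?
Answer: 758296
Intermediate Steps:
U(T) = 4 (U(T) = 9 - 5 = 4)
d(R, p) = 11 - R² + 3*p (d(R, p) = 6 - ((R*R - 3*p) - 5) = 6 - ((R² - 3*p) - 5) = 6 - (-5 + R² - 3*p) = 6 + (5 - R² + 3*p) = 11 - R² + 3*p)
l(H) = 1296 + 13*H (l(H) = 6⁴ + (11 - 1*4² + 3*6)*H = 1296 + (11 - 1*16 + 18)*H = 1296 + (11 - 16 + 18)*H = 1296 + 13*H)
(22*28)*l(-5) = (22*28)*(1296 + 13*(-5)) = 616*(1296 - 65) = 616*1231 = 758296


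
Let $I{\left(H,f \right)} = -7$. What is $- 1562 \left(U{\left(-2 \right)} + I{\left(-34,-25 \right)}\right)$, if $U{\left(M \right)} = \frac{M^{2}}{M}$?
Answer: $14058$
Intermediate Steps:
$U{\left(M \right)} = M$
$- 1562 \left(U{\left(-2 \right)} + I{\left(-34,-25 \right)}\right) = - 1562 \left(-2 - 7\right) = \left(-1562\right) \left(-9\right) = 14058$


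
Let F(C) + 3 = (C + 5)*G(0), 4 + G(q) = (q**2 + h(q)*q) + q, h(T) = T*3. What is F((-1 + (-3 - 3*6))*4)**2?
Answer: 108241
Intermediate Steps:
h(T) = 3*T
G(q) = -4 + q + 4*q**2 (G(q) = -4 + ((q**2 + (3*q)*q) + q) = -4 + ((q**2 + 3*q**2) + q) = -4 + (4*q**2 + q) = -4 + (q + 4*q**2) = -4 + q + 4*q**2)
F(C) = -23 - 4*C (F(C) = -3 + (C + 5)*(-4 + 0 + 4*0**2) = -3 + (5 + C)*(-4 + 0 + 4*0) = -3 + (5 + C)*(-4 + 0 + 0) = -3 + (5 + C)*(-4) = -3 + (-20 - 4*C) = -23 - 4*C)
F((-1 + (-3 - 3*6))*4)**2 = (-23 - 4*(-1 + (-3 - 3*6))*4)**2 = (-23 - 4*(-1 + (-3 - 18))*4)**2 = (-23 - 4*(-1 - 21)*4)**2 = (-23 - (-88)*4)**2 = (-23 - 4*(-88))**2 = (-23 + 352)**2 = 329**2 = 108241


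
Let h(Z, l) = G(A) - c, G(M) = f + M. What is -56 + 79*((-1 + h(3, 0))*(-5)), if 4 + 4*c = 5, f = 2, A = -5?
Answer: 6491/4 ≈ 1622.8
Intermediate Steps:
c = ¼ (c = -1 + (¼)*5 = -1 + 5/4 = ¼ ≈ 0.25000)
G(M) = 2 + M
h(Z, l) = -13/4 (h(Z, l) = (2 - 5) - 1*¼ = -3 - ¼ = -13/4)
-56 + 79*((-1 + h(3, 0))*(-5)) = -56 + 79*((-1 - 13/4)*(-5)) = -56 + 79*(-17/4*(-5)) = -56 + 79*(85/4) = -56 + 6715/4 = 6491/4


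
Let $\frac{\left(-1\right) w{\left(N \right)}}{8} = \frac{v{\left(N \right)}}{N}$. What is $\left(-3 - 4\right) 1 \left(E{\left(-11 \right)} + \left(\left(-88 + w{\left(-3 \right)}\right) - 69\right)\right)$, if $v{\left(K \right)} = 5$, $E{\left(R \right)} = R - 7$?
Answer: $\frac{3395}{3} \approx 1131.7$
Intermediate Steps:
$E{\left(R \right)} = -7 + R$
$w{\left(N \right)} = - \frac{40}{N}$ ($w{\left(N \right)} = - 8 \frac{5}{N} = - \frac{40}{N}$)
$\left(-3 - 4\right) 1 \left(E{\left(-11 \right)} + \left(\left(-88 + w{\left(-3 \right)}\right) - 69\right)\right) = \left(-3 - 4\right) 1 \left(\left(-7 - 11\right) - \left(157 - \frac{40}{3}\right)\right) = \left(-7\right) 1 \left(-18 - \frac{431}{3}\right) = - 7 \left(-18 + \left(\left(-88 + \frac{40}{3}\right) - 69\right)\right) = - 7 \left(-18 - \frac{431}{3}\right) = \left(-7\right) \left(- \frac{485}{3}\right) = \frac{3395}{3}$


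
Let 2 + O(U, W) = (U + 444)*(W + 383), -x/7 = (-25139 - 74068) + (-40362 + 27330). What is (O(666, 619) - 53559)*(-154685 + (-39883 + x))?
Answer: 625778628195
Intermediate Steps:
x = 785673 (x = -7*((-25139 - 74068) + (-40362 + 27330)) = -7*(-99207 - 13032) = -7*(-112239) = 785673)
O(U, W) = -2 + (383 + W)*(444 + U) (O(U, W) = -2 + (U + 444)*(W + 383) = -2 + (444 + U)*(383 + W) = -2 + (383 + W)*(444 + U))
(O(666, 619) - 53559)*(-154685 + (-39883 + x)) = ((170050 + 383*666 + 444*619 + 666*619) - 53559)*(-154685 + (-39883 + 785673)) = ((170050 + 255078 + 274836 + 412254) - 53559)*(-154685 + 745790) = (1112218 - 53559)*591105 = 1058659*591105 = 625778628195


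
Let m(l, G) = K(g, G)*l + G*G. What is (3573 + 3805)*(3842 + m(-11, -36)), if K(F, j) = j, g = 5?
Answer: 40829852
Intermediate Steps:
m(l, G) = G² + G*l (m(l, G) = G*l + G*G = G*l + G² = G² + G*l)
(3573 + 3805)*(3842 + m(-11, -36)) = (3573 + 3805)*(3842 - 36*(-36 - 11)) = 7378*(3842 - 36*(-47)) = 7378*(3842 + 1692) = 7378*5534 = 40829852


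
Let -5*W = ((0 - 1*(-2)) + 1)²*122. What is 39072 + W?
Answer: 194262/5 ≈ 38852.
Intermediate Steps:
W = -1098/5 (W = -((0 - 1*(-2)) + 1)²*122/5 = -((0 + 2) + 1)²*122/5 = -(2 + 1)²*122/5 = -3²*122/5 = -9*122/5 = -⅕*1098 = -1098/5 ≈ -219.60)
39072 + W = 39072 - 1098/5 = 194262/5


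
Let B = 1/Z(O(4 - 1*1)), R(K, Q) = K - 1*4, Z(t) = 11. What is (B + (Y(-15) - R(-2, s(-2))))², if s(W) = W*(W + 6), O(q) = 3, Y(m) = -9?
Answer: 1024/121 ≈ 8.4628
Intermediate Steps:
s(W) = W*(6 + W)
R(K, Q) = -4 + K (R(K, Q) = K - 4 = -4 + K)
B = 1/11 ≈ 0.090909
(B + (Y(-15) - R(-2, s(-2))))² = (1/11 + (-9 - (-4 - 2)))² = (1/11 + (-9 - 1*(-6)))² = (1/11 + (-9 + 6))² = (1/11 - 3)² = (-32/11)² = 1024/121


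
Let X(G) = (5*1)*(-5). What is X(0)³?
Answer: -15625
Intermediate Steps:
X(G) = -25 (X(G) = 5*(-5) = -25)
X(0)³ = (-25)³ = -15625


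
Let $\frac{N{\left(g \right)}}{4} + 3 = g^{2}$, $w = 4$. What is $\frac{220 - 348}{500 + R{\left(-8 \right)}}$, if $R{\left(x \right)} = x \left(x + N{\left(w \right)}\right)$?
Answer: $- \frac{32}{37} \approx -0.86486$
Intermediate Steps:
$N{\left(g \right)} = -12 + 4 g^{2}$
$R{\left(x \right)} = x \left(52 + x\right)$ ($R{\left(x \right)} = x \left(x - \left(12 - 4 \cdot 4^{2}\right)\right) = x \left(x + \left(-12 + 4 \cdot 16\right)\right) = x \left(x + \left(-12 + 64\right)\right) = x \left(x + 52\right) = x \left(52 + x\right)$)
$\frac{220 - 348}{500 + R{\left(-8 \right)}} = \frac{220 - 348}{500 - 8 \left(52 - 8\right)} = - \frac{128}{500 - 352} = - \frac{128}{148} = \left(-128\right) \frac{1}{148} = - \frac{32}{37}$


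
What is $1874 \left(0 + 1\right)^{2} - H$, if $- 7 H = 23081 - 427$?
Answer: $\frac{35772}{7} \approx 5110.3$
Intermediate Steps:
$H = - \frac{22654}{7}$ ($H = - \frac{23081 - 427}{7} = \left(- \frac{1}{7}\right) 22654 = - \frac{22654}{7} \approx -3236.3$)
$1874 \left(0 + 1\right)^{2} - H = 1874 \left(0 + 1\right)^{2} - - \frac{22654}{7} = 1874 \cdot 1^{2} + \frac{22654}{7} = 1874 \cdot 1 + \frac{22654}{7} = 1874 + \frac{22654}{7} = \frac{35772}{7}$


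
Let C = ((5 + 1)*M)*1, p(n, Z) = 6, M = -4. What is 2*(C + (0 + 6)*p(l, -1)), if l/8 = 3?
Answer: 24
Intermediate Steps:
l = 24 (l = 8*3 = 24)
C = -24 (C = ((5 + 1)*(-4))*1 = (6*(-4))*1 = -24*1 = -24)
2*(C + (0 + 6)*p(l, -1)) = 2*(-24 + (0 + 6)*6) = 2*(-24 + 6*6) = 2*(-24 + 36) = 2*12 = 24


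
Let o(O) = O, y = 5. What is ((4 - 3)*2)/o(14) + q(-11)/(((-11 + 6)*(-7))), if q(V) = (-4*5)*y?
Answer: -19/7 ≈ -2.7143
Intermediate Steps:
q(V) = -100 (q(V) = -4*5*5 = -20*5 = -100)
((4 - 3)*2)/o(14) + q(-11)/(((-11 + 6)*(-7))) = ((4 - 3)*2)/14 - 100*(-1/(7*(-11 + 6))) = (1*2)*(1/14) - 100/((-5*(-7))) = 2*(1/14) - 100/35 = ⅐ - 100*1/35 = ⅐ - 20/7 = -19/7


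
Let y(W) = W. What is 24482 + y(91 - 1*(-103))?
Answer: 24676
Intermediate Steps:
24482 + y(91 - 1*(-103)) = 24482 + (91 - 1*(-103)) = 24482 + (91 + 103) = 24482 + 194 = 24676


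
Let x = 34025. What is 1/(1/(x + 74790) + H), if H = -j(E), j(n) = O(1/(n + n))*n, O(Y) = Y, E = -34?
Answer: -217630/108813 ≈ -2.0000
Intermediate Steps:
j(n) = ½ (j(n) = n/(n + n) = n/((2*n)) = (1/(2*n))*n = ½)
H = -½ (H = -1*½ = -½ ≈ -0.50000)
1/(1/(x + 74790) + H) = 1/(1/(34025 + 74790) - ½) = 1/(1/108815 - ½) = 1/(-108813/217630) = -217630/108813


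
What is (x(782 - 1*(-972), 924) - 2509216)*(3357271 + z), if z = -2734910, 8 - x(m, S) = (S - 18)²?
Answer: -2072489513884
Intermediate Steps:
x(m, S) = 8 - (-18 + S)² (x(m, S) = 8 - (S - 18)² = 8 - (-18 + S)²)
(x(782 - 1*(-972), 924) - 2509216)*(3357271 + z) = ((8 - (-18 + 924)²) - 2509216)*(3357271 - 2734910) = ((8 - 1*906²) - 2509216)*622361 = ((8 - 1*820836) - 2509216)*622361 = ((8 - 820836) - 2509216)*622361 = (-820828 - 2509216)*622361 = -3330044*622361 = -2072489513884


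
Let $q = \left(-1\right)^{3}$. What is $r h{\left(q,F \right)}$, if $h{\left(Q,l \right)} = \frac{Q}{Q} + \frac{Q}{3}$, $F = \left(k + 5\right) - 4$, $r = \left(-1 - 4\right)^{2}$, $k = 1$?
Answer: $\frac{50}{3} \approx 16.667$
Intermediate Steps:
$r = 25$ ($r = \left(-5\right)^{2} = 25$)
$F = 2$ ($F = \left(1 + 5\right) - 4 = 6 - 4 = 2$)
$q = -1$
$h{\left(Q,l \right)} = 1 + \frac{Q}{3}$ ($h{\left(Q,l \right)} = 1 + Q \frac{1}{3} = 1 + \frac{Q}{3}$)
$r h{\left(q,F \right)} = 25 \left(1 + \frac{1}{3} \left(-1\right)\right) = 25 \left(1 - \frac{1}{3}\right) = 25 \cdot \frac{2}{3} = \frac{50}{3}$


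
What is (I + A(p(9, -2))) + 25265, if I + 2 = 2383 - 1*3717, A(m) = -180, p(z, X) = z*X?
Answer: 23749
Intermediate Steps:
p(z, X) = X*z
I = -1336 (I = -2 + (2383 - 1*3717) = -2 + (2383 - 3717) = -2 - 1334 = -1336)
(I + A(p(9, -2))) + 25265 = (-1336 - 180) + 25265 = -1516 + 25265 = 23749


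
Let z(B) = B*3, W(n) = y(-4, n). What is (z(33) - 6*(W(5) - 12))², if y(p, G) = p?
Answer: 38025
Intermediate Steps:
W(n) = -4
z(B) = 3*B
(z(33) - 6*(W(5) - 12))² = (3*33 - 6*(-4 - 12))² = (99 - 6*(-16))² = (99 + 96)² = 195² = 38025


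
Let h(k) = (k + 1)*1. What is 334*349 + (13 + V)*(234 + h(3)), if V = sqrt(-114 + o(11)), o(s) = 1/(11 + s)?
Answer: 119660 + 119*I*sqrt(55154)/11 ≈ 1.1966e+5 + 2540.6*I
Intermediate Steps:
h(k) = 1 + k (h(k) = (1 + k)*1 = 1 + k)
V = I*sqrt(55154)/22 (V = sqrt(-114 + 1/(11 + 11)) = sqrt(-114 + 1/22) = sqrt(-2507/22) = I*sqrt(55154)/22 ≈ 10.675*I)
334*349 + (13 + V)*(234 + h(3)) = 334*349 + (13 + I*sqrt(55154)/22)*(234 + (1 + 3)) = 116566 + (13 + I*sqrt(55154)/22)*(234 + 4) = 116566 + (13 + I*sqrt(55154)/22)*238 = 116566 + (3094 + 119*I*sqrt(55154)/11) = 119660 + 119*I*sqrt(55154)/11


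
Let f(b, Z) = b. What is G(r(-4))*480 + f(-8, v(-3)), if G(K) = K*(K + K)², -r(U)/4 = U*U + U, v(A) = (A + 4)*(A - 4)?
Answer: -212336648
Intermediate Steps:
v(A) = (-4 + A)*(4 + A) (v(A) = (4 + A)*(-4 + A) = (-4 + A)*(4 + A))
r(U) = -4*U - 4*U² (r(U) = -4*(U*U + U) = -4*(U² + U) = -4*(U + U²) = -4*U - 4*U²)
G(K) = 4*K³ (G(K) = K*(2*K)² = K*(4*K²) = 4*K³)
G(r(-4))*480 + f(-8, v(-3)) = (4*(-4*(-4)*(1 - 4))³)*480 - 8 = (4*(-4*(-4)*(-3))³)*480 - 8 = (4*(-48)³)*480 - 8 = (4*(-110592))*480 - 8 = -442368*480 - 8 = -212336640 - 8 = -212336648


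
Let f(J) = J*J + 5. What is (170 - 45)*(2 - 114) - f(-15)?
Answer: -14230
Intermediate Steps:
f(J) = 5 + J² (f(J) = J² + 5 = 5 + J²)
(170 - 45)*(2 - 114) - f(-15) = (170 - 45)*(2 - 114) - (5 + (-15)²) = 125*(-112) - (5 + 225) = -14000 - 1*230 = -14000 - 230 = -14230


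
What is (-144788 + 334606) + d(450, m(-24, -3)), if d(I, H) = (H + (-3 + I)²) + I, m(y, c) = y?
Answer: 390053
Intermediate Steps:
d(I, H) = H + I + (-3 + I)²
(-144788 + 334606) + d(450, m(-24, -3)) = (-144788 + 334606) + (-24 + 450 + (-3 + 450)²) = 189818 + (-24 + 450 + 447²) = 189818 + (-24 + 450 + 199809) = 189818 + 200235 = 390053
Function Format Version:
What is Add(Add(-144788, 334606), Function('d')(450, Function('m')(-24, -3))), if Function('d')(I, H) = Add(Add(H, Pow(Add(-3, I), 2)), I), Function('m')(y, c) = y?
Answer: 390053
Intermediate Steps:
Function('d')(I, H) = Add(H, I, Pow(Add(-3, I), 2))
Add(Add(-144788, 334606), Function('d')(450, Function('m')(-24, -3))) = Add(Add(-144788, 334606), Add(-24, 450, Pow(Add(-3, 450), 2))) = Add(189818, Add(-24, 450, Pow(447, 2))) = Add(189818, Add(-24, 450, 199809)) = Add(189818, 200235) = 390053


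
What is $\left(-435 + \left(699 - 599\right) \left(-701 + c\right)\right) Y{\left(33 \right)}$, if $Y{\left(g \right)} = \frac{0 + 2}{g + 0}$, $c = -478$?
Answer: $- \frac{78890}{11} \approx -7171.8$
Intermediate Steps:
$Y{\left(g \right)} = \frac{2}{g}$
$\left(-435 + \left(699 - 599\right) \left(-701 + c\right)\right) Y{\left(33 \right)} = \left(-435 + \left(699 - 599\right) \left(-701 - 478\right)\right) \frac{2}{33} = \left(-435 + 100 \left(-1179\right)\right) 2 \cdot \frac{1}{33} = \left(-435 - 117900\right) \frac{2}{33} = \left(-118335\right) \frac{2}{33} = - \frac{78890}{11}$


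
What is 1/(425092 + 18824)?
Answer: 1/443916 ≈ 2.2527e-6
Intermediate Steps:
1/(425092 + 18824) = 1/443916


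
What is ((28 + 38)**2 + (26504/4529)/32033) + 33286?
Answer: 5461005662898/145077457 ≈ 37642.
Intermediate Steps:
((28 + 38)**2 + (26504/4529)/32033) + 33286 = (66**2 + (26504*(1/4529))*(1/32033)) + 33286 = (4356 + (26504/4529)*(1/32033)) + 33286 = (4356 + 26504/145077457) + 33286 = 631957429196/145077457 + 33286 = 5461005662898/145077457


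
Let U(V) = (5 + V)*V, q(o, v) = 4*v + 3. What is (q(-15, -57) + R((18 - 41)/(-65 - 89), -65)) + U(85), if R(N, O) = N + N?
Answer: 571748/77 ≈ 7425.3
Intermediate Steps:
q(o, v) = 3 + 4*v
U(V) = V*(5 + V)
R(N, O) = 2*N
(q(-15, -57) + R((18 - 41)/(-65 - 89), -65)) + U(85) = ((3 + 4*(-57)) + 2*((18 - 41)/(-65 - 89))) + 85*(5 + 85) = ((3 - 228) + 2*(-23/(-154))) + 85*90 = (-225 + 2*(-23*(-1/154))) + 7650 = (-225 + 2*(23/154)) + 7650 = (-225 + 23/77) + 7650 = -17302/77 + 7650 = 571748/77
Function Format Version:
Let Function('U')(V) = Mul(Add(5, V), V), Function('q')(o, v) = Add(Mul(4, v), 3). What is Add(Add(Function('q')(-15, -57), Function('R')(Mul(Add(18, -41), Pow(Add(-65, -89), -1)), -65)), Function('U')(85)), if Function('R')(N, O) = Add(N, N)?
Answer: Rational(571748, 77) ≈ 7425.3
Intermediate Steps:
Function('q')(o, v) = Add(3, Mul(4, v))
Function('U')(V) = Mul(V, Add(5, V))
Function('R')(N, O) = Mul(2, N)
Add(Add(Function('q')(-15, -57), Function('R')(Mul(Add(18, -41), Pow(Add(-65, -89), -1)), -65)), Function('U')(85)) = Add(Add(Add(3, Mul(4, -57)), Mul(2, Mul(Add(18, -41), Pow(Add(-65, -89), -1)))), Mul(85, Add(5, 85))) = Add(Add(Add(3, -228), Mul(2, Mul(-23, Pow(-154, -1)))), Mul(85, 90)) = Add(Add(-225, Mul(2, Mul(-23, Rational(-1, 154)))), 7650) = Add(Add(-225, Mul(2, Rational(23, 154))), 7650) = Add(Add(-225, Rational(23, 77)), 7650) = Add(Rational(-17302, 77), 7650) = Rational(571748, 77)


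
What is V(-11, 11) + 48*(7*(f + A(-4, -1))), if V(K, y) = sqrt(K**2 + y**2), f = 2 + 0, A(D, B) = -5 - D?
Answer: 336 + 11*sqrt(2) ≈ 351.56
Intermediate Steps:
f = 2
V(-11, 11) + 48*(7*(f + A(-4, -1))) = sqrt((-11)**2 + 11**2) + 48*(7*(2 + (-5 - 1*(-4)))) = sqrt(121 + 121) + 48*(7*(2 + (-5 + 4))) = sqrt(242) + 48*(7*(2 - 1)) = 11*sqrt(2) + 48*(7*1) = 11*sqrt(2) + 48*7 = 11*sqrt(2) + 336 = 336 + 11*sqrt(2)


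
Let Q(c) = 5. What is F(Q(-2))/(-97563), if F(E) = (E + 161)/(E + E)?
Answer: -83/487815 ≈ -0.00017015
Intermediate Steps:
F(E) = (161 + E)/(2*E) (F(E) = (161 + E)/((2*E)) = (161 + E)*(1/(2*E)) = (161 + E)/(2*E))
F(Q(-2))/(-97563) = ((½)*(161 + 5)/5)/(-97563) = ((½)*(⅕)*166)*(-1/97563) = (83/5)*(-1/97563) = -83/487815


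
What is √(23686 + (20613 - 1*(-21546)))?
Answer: √65845 ≈ 256.60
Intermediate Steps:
√(23686 + (20613 - 1*(-21546))) = √(23686 + (20613 + 21546)) = √(23686 + 42159) = √65845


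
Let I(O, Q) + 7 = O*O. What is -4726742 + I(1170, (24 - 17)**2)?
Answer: -3357849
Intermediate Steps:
I(O, Q) = -7 + O**2 (I(O, Q) = -7 + O*O = -7 + O**2)
-4726742 + I(1170, (24 - 17)**2) = -4726742 + (-7 + 1170**2) = -4726742 + (-7 + 1368900) = -4726742 + 1368893 = -3357849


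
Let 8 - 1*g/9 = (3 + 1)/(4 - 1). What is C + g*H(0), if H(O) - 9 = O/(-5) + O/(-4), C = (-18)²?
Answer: 864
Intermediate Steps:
C = 324
H(O) = 9 - 9*O/20 (H(O) = 9 + (O/(-5) + O/(-4)) = 9 + (O*(-⅕) + O*(-¼)) = 9 + (-O/5 - O/4) = 9 - 9*O/20)
g = 60 (g = 72 - 9*(3 + 1)/(4 - 1) = 72 - 36/3 = 72 - 9*4/3 = 72 - 12 = 60)
C + g*H(0) = 324 + 60*(9 - 9/20*0) = 324 + 60*(9 + 0) = 324 + 60*9 = 324 + 540 = 864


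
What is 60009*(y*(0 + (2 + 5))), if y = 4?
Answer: 1680252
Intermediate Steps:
60009*(y*(0 + (2 + 5))) = 60009*(4*(0 + (2 + 5))) = 60009*(4*(0 + 7)) = 60009*(4*7) = 60009*28 = 1680252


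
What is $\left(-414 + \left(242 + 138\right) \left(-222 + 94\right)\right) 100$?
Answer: $-4905400$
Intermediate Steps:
$\left(-414 + \left(242 + 138\right) \left(-222 + 94\right)\right) 100 = \left(-414 + 380 \left(-128\right)\right) 100 = \left(-414 - 48640\right) 100 = \left(-49054\right) 100 = -4905400$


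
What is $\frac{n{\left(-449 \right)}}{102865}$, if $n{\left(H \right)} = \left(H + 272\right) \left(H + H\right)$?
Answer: $\frac{158946}{102865} \approx 1.5452$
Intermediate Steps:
$n{\left(H \right)} = 2 H \left(272 + H\right)$ ($n{\left(H \right)} = \left(272 + H\right) 2 H = 2 H \left(272 + H\right)$)
$\frac{n{\left(-449 \right)}}{102865} = \frac{2 \left(-449\right) \left(272 - 449\right)}{102865} = 2 \left(-449\right) \left(-177\right) \frac{1}{102865} = 158946 \cdot \frac{1}{102865} = \frac{158946}{102865}$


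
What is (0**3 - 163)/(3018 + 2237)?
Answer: -163/5255 ≈ -0.031018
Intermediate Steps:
(0**3 - 163)/(3018 + 2237) = (0 - 163)/5255 = -163*1/5255 = -163/5255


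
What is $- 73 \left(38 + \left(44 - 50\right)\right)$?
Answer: $-2336$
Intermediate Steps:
$- 73 \left(38 + \left(44 - 50\right)\right) = - 73 \left(38 - 6\right) = \left(-73\right) 32 = -2336$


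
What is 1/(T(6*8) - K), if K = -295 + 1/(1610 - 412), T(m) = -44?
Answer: 1198/300697 ≈ 0.0039841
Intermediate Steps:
K = -353409/1198 (K = -295 + 1/1198 = -353409/1198 ≈ -295.00)
1/(T(6*8) - K) = 1/(-44 - 1*(-353409/1198)) = 1/(-44 + 353409/1198) = 1/(300697/1198) = 1198/300697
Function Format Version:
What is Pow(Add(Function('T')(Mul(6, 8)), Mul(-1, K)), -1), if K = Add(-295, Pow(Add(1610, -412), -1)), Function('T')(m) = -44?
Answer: Rational(1198, 300697) ≈ 0.0039841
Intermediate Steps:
K = Rational(-353409, 1198) (K = Add(-295, Pow(1198, -1)) = Add(-295, Rational(1, 1198)) = Rational(-353409, 1198) ≈ -295.00)
Pow(Add(Function('T')(Mul(6, 8)), Mul(-1, K)), -1) = Pow(Add(-44, Mul(-1, Rational(-353409, 1198))), -1) = Pow(Add(-44, Rational(353409, 1198)), -1) = Pow(Rational(300697, 1198), -1) = Rational(1198, 300697)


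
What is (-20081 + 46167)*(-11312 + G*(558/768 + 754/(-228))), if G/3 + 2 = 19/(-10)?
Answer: -3578654695241/12160 ≈ -2.9430e+8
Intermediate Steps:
G = -117/10 (G = -6 + 3*(19/(-10)) = -6 + 3*(19*(-1/10)) = -6 + 3*(-19/10) = -6 - 57/10 = -117/10 ≈ -11.700)
(-20081 + 46167)*(-11312 + G*(558/768 + 754/(-228))) = (-20081 + 46167)*(-11312 - 117*(558/768 + 754/(-228))/10) = 26086*(-11312 - 117*(558*(1/768) + 754*(-1/228))/10) = 26086*(-11312 - 117*(93/128 - 377/114)/10) = 26086*(-11312 - 117/10*(-18827/7296)) = 26086*(-11312 + 734253/24320) = 26086*(-274373587/24320) = -3578654695241/12160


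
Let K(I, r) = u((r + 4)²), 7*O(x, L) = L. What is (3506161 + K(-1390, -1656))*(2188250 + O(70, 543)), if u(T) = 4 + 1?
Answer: 53708478094638/7 ≈ 7.6726e+12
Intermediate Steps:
O(x, L) = L/7
u(T) = 5
K(I, r) = 5
(3506161 + K(-1390, -1656))*(2188250 + O(70, 543)) = (3506161 + 5)*(2188250 + (⅐)*543) = 3506166*(2188250 + 543/7) = 3506166*(15318293/7) = 53708478094638/7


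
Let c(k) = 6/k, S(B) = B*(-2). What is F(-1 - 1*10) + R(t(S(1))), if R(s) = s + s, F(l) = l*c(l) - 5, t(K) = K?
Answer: -3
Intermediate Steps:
S(B) = -2*B
F(l) = 1 (F(l) = l*(6/l) - 5 = 6 - 5 = 1)
R(s) = 2*s
F(-1 - 1*10) + R(t(S(1))) = 1 + 2*(-2*1) = 1 + 2*(-2) = 1 - 4 = -3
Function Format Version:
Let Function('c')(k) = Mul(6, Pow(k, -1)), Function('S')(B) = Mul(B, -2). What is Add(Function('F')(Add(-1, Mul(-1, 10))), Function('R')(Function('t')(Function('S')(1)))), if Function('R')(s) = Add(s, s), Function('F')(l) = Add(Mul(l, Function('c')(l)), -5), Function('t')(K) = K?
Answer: -3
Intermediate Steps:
Function('S')(B) = Mul(-2, B)
Function('F')(l) = 1 (Function('F')(l) = Add(Mul(l, Mul(6, Pow(l, -1))), -5) = Add(6, -5) = 1)
Function('R')(s) = Mul(2, s)
Add(Function('F')(Add(-1, Mul(-1, 10))), Function('R')(Function('t')(Function('S')(1)))) = Add(1, Mul(2, Mul(-2, 1))) = Add(1, Mul(2, -2)) = Add(1, -4) = -3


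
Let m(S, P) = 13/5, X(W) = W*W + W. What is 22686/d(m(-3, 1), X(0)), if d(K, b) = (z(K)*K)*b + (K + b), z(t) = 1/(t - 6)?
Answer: 113430/13 ≈ 8725.4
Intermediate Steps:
X(W) = W + W² (X(W) = W² + W = W + W²)
z(t) = 1/(-6 + t)
m(S, P) = 13/5 (m(S, P) = 13*(⅕) = 13/5)
d(K, b) = K + b + K*b/(-6 + K) (d(K, b) = (K/(-6 + K))*b + (K + b) = K*b/(-6 + K) + (K + b) = K + b + K*b/(-6 + K))
22686/d(m(-3, 1), X(0)) = 22686/(((13*(0*(1 + 0))/5 + (-6 + 13/5)*(13/5 + 0*(1 + 0)))/(-6 + 13/5))) = 22686/(((13*(0*1)/5 - 17*(13/5 + 0*1)/5)/(-17/5))) = 22686/((-5*((13/5)*0 - 17*(13/5 + 0)/5)/17)) = 22686/((-5*(0 - 17/5*13/5)/17)) = 22686/((-5*(0 - 221/25)/17)) = 22686/((-5/17*(-221/25))) = 22686/(13/5) = 22686*(5/13) = 113430/13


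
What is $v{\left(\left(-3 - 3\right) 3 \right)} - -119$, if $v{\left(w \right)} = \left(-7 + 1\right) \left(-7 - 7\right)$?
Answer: $203$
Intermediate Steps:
$v{\left(w \right)} = 84$ ($v{\left(w \right)} = \left(-6\right) \left(-14\right) = 84$)
$v{\left(\left(-3 - 3\right) 3 \right)} - -119 = 84 - -119 = 84 + 119 = 203$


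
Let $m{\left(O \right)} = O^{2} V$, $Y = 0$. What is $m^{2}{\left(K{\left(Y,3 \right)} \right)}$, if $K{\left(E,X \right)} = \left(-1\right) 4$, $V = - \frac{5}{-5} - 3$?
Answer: $1024$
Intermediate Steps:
$V = -2$ ($V = \left(-5\right) \left(- \frac{1}{5}\right) - 3 = 1 - 3 = -2$)
$K{\left(E,X \right)} = -4$
$m{\left(O \right)} = - 2 O^{2}$ ($m{\left(O \right)} = O^{2} \left(-2\right) = - 2 O^{2}$)
$m^{2}{\left(K{\left(Y,3 \right)} \right)} = \left(- 2 \left(-4\right)^{2}\right)^{2} = \left(\left(-2\right) 16\right)^{2} = \left(-32\right)^{2} = 1024$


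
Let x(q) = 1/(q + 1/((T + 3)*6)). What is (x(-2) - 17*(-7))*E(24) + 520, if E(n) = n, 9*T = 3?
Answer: 43728/13 ≈ 3363.7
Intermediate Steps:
T = ⅓ (T = (⅑)*3 = ⅓ ≈ 0.33333)
x(q) = 1/(1/20 + q) (x(q) = 1/(q + 1/((⅓ + 3)*6)) = 1/(q + (⅙)/(10/3)) = 1/(q + (3/10)*(⅙)) = 1/(q + 1/20) = 1/(1/20 + q))
(x(-2) - 17*(-7))*E(24) + 520 = (20/(1 + 20*(-2)) - 17*(-7))*24 + 520 = (20/(1 - 40) + 119)*24 + 520 = (20/(-39) + 119)*24 + 520 = (20*(-1/39) + 119)*24 + 520 = (-20/39 + 119)*24 + 520 = (4621/39)*24 + 520 = 36968/13 + 520 = 43728/13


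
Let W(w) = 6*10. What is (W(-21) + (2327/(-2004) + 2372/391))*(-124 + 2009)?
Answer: 95866332835/783564 ≈ 1.2235e+5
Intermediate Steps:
W(w) = 60
(W(-21) + (2327/(-2004) + 2372/391))*(-124 + 2009) = (60 + (2327/(-2004) + 2372/391))*(-124 + 2009) = (60 + (2327*(-1/2004) + 2372*(1/391)))*1885 = (60 + (-2327/2004 + 2372/391))*1885 = (60 + 3843631/783564)*1885 = (50857471/783564)*1885 = 95866332835/783564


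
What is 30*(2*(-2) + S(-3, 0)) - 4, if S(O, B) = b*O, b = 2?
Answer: -304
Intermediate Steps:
S(O, B) = 2*O
30*(2*(-2) + S(-3, 0)) - 4 = 30*(2*(-2) + 2*(-3)) - 4 = 30*(-4 - 6) - 4 = 30*(-10) - 4 = -300 - 4 = -304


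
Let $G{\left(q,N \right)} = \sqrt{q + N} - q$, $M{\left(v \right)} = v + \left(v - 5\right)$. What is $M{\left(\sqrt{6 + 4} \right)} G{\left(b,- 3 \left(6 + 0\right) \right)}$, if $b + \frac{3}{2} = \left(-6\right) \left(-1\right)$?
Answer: $\frac{3 \left(3 - i \sqrt{6}\right) \left(5 - 2 \sqrt{10}\right)}{2} \approx -5.9605 + 4.8667 i$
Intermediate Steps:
$b = \frac{9}{2}$ ($b = - \frac{3}{2} - -6 = - \frac{3}{2} + 6 = \frac{9}{2} \approx 4.5$)
$M{\left(v \right)} = -5 + 2 v$ ($M{\left(v \right)} = v + \left(-5 + v\right) = -5 + 2 v$)
$G{\left(q,N \right)} = \sqrt{N + q} - q$
$M{\left(\sqrt{6 + 4} \right)} G{\left(b,- 3 \left(6 + 0\right) \right)} = \left(-5 + 2 \sqrt{6 + 4}\right) \left(\sqrt{- 3 \left(6 + 0\right) + \frac{9}{2}} - \frac{9}{2}\right) = \left(-5 + 2 \sqrt{10}\right) \left(\sqrt{\left(-3\right) 6 + \frac{9}{2}} - \frac{9}{2}\right) = \left(-5 + 2 \sqrt{10}\right) \left(\sqrt{-18 + \frac{9}{2}} - \frac{9}{2}\right) = \left(-5 + 2 \sqrt{10}\right) \left(\sqrt{- \frac{27}{2}} - \frac{9}{2}\right) = \left(-5 + 2 \sqrt{10}\right) \left(\frac{3 i \sqrt{6}}{2} - \frac{9}{2}\right) = \left(-5 + 2 \sqrt{10}\right) \left(- \frac{9}{2} + \frac{3 i \sqrt{6}}{2}\right)$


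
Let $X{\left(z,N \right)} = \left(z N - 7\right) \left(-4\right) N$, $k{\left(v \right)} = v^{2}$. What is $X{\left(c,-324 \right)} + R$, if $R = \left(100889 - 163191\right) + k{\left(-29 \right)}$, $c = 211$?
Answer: $-88670277$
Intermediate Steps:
$R = -61461$ ($R = \left(100889 - 163191\right) + \left(-29\right)^{2} = -62302 + 841 = -61461$)
$X{\left(z,N \right)} = N \left(28 - 4 N z\right)$ ($X{\left(z,N \right)} = \left(N z - 7\right) \left(-4\right) N = \left(-7 + N z\right) \left(-4\right) N = \left(28 - 4 N z\right) N = N \left(28 - 4 N z\right)$)
$X{\left(c,-324 \right)} + R = 4 \left(-324\right) \left(7 - \left(-324\right) 211\right) - 61461 = 4 \left(-324\right) \left(7 + 68364\right) - 61461 = 4 \left(-324\right) 68371 - 61461 = -88608816 - 61461 = -88670277$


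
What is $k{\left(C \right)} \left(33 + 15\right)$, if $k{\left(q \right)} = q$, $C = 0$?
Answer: $0$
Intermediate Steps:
$k{\left(C \right)} \left(33 + 15\right) = 0 \left(33 + 15\right) = 0 \cdot 48 = 0$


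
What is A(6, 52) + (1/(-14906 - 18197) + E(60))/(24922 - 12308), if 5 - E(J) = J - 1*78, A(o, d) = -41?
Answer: -8559624777/208780621 ≈ -40.998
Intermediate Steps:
E(J) = 83 - J (E(J) = 5 - (J - 1*78) = 5 - (J - 78) = 5 - (-78 + J) = 5 + (78 - J) = 83 - J)
A(6, 52) + (1/(-14906 - 18197) + E(60))/(24922 - 12308) = -41 + (1/(-14906 - 18197) + (83 - 1*60))/(24922 - 12308) = -41 + (1/(-33103) + (83 - 60))/12614 = -41 + (-1/33103 + 23)*(1/12614) = -41 + (761368/33103)*(1/12614) = -41 + 380684/208780621 = -8559624777/208780621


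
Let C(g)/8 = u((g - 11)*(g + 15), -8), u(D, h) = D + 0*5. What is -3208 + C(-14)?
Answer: -3408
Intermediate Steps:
u(D, h) = D (u(D, h) = D + 0 = D)
C(g) = 8*(-11 + g)*(15 + g) (C(g) = 8*((g - 11)*(g + 15)) = 8*((-11 + g)*(15 + g)) = 8*(-11 + g)*(15 + g))
-3208 + C(-14) = -3208 + (-1320 + 8*(-14)² + 32*(-14)) = -3208 + (-1320 + 8*196 - 448) = -3208 + (-1320 + 1568 - 448) = -3208 - 200 = -3408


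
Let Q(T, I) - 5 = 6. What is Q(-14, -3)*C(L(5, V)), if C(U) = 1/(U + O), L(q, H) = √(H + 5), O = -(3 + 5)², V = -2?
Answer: -704/4093 - 11*√3/4093 ≈ -0.17666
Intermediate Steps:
Q(T, I) = 11 (Q(T, I) = 5 + 6 = 11)
O = -64 (O = -1*8² = -1*64 = -64)
L(q, H) = √(5 + H)
C(U) = 1/(-64 + U) (C(U) = 1/(U - 64) = 1/(-64 + U))
Q(-14, -3)*C(L(5, V)) = 11/(-64 + √(5 - 2)) = 11/(-64 + √3)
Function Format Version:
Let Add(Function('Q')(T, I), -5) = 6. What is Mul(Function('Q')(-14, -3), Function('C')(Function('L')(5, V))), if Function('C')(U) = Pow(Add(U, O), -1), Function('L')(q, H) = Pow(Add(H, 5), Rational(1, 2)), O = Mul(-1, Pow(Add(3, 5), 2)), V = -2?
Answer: Add(Rational(-704, 4093), Mul(Rational(-11, 4093), Pow(3, Rational(1, 2)))) ≈ -0.17666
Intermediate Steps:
Function('Q')(T, I) = 11 (Function('Q')(T, I) = Add(5, 6) = 11)
O = -64 (O = Mul(-1, Pow(8, 2)) = Mul(-1, 64) = -64)
Function('L')(q, H) = Pow(Add(5, H), Rational(1, 2))
Function('C')(U) = Pow(Add(-64, U), -1) (Function('C')(U) = Pow(Add(U, -64), -1) = Pow(Add(-64, U), -1))
Mul(Function('Q')(-14, -3), Function('C')(Function('L')(5, V))) = Mul(11, Pow(Add(-64, Pow(Add(5, -2), Rational(1, 2))), -1)) = Mul(11, Pow(Add(-64, Pow(3, Rational(1, 2))), -1))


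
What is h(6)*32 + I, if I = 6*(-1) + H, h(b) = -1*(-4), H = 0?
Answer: 122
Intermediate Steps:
h(b) = 4
I = -6 (I = 6*(-1) + 0 = -6 + 0 = -6)
h(6)*32 + I = 4*32 - 6 = 128 - 6 = 122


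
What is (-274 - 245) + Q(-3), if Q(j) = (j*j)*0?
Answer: -519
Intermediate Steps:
Q(j) = 0 (Q(j) = j**2*0 = 0)
(-274 - 245) + Q(-3) = (-274 - 245) + 0 = -519 + 0 = -519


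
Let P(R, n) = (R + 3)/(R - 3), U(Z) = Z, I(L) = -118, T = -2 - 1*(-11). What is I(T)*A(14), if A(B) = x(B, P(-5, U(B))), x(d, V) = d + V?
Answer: -3363/2 ≈ -1681.5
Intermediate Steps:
T = 9 (T = -2 + 11 = 9)
P(R, n) = (3 + R)/(-3 + R)
x(d, V) = V + d
A(B) = 1/4 + B (A(B) = (3 - 5)/(-3 - 5) + B = -2/(-8) + B = -1/8*(-2) + B = 1/4 + B)
I(T)*A(14) = -118*(1/4 + 14) = -118*57/4 = -3363/2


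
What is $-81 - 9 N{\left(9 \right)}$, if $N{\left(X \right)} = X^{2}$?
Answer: $-810$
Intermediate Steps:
$-81 - 9 N{\left(9 \right)} = -81 - 9 \cdot 9^{2} = -81 - 729 = -810$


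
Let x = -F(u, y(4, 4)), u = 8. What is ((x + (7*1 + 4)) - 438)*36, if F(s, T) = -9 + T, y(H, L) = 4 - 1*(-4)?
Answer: -15336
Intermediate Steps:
y(H, L) = 8 (y(H, L) = 4 + 4 = 8)
x = 1 (x = -(-9 + 8) = -1*(-1) = 1)
((x + (7*1 + 4)) - 438)*36 = ((1 + (7*1 + 4)) - 438)*36 = ((1 + (7 + 4)) - 438)*36 = ((1 + 11) - 438)*36 = (12 - 438)*36 = -426*36 = -15336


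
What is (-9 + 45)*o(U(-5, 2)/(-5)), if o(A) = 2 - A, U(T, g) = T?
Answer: 36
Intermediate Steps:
(-9 + 45)*o(U(-5, 2)/(-5)) = (-9 + 45)*(2 - (-5)/(-5)) = 36*(2 - (-5)*(-1)/5) = 36*(2 - 1*1) = 36*(2 - 1) = 36*1 = 36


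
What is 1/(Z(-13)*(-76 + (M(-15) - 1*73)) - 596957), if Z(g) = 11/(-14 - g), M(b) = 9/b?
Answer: -5/2976557 ≈ -1.6798e-6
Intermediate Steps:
1/(Z(-13)*(-76 + (M(-15) - 1*73)) - 596957) = 1/((-11/(14 - 13))*(-76 + (9/(-15) - 1*73)) - 596957) = 1/((-11/1)*(-76 + (9*(-1/15) - 73)) - 596957) = 1/((-11*1)*(-76 + (-3/5 - 73)) - 596957) = 1/(-11*(-76 - 368/5) - 596957) = 1/(-11*(-748/5) - 596957) = 1/(8228/5 - 596957) = 1/(-2976557/5) = -5/2976557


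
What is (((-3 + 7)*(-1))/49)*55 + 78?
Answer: 3602/49 ≈ 73.510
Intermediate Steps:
(((-3 + 7)*(-1))/49)*55 + 78 = ((4*(-1))*(1/49))*55 + 78 = -4*1/49*55 + 78 = -4/49*55 + 78 = -220/49 + 78 = 3602/49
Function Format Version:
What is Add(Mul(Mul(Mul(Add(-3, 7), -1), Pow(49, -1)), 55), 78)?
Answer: Rational(3602, 49) ≈ 73.510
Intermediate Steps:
Add(Mul(Mul(Mul(Add(-3, 7), -1), Pow(49, -1)), 55), 78) = Add(Mul(Mul(Mul(4, -1), Rational(1, 49)), 55), 78) = Add(Mul(Mul(-4, Rational(1, 49)), 55), 78) = Add(Mul(Rational(-4, 49), 55), 78) = Add(Rational(-220, 49), 78) = Rational(3602, 49)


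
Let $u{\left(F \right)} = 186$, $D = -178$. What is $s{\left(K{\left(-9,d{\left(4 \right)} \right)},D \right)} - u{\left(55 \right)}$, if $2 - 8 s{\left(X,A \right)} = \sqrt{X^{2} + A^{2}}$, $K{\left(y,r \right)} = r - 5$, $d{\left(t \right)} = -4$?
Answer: $- \frac{743}{4} - \frac{\sqrt{31765}}{8} \approx -208.03$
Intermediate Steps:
$K{\left(y,r \right)} = -5 + r$ ($K{\left(y,r \right)} = r - 5 = -5 + r$)
$s{\left(X,A \right)} = \frac{1}{4} - \frac{\sqrt{A^{2} + X^{2}}}{8}$ ($s{\left(X,A \right)} = \frac{1}{4} - \frac{\sqrt{X^{2} + A^{2}}}{8} = \frac{1}{4} - \frac{\sqrt{A^{2} + X^{2}}}{8}$)
$s{\left(K{\left(-9,d{\left(4 \right)} \right)},D \right)} - u{\left(55 \right)} = \left(\frac{1}{4} - \frac{\sqrt{\left(-178\right)^{2} + \left(-5 - 4\right)^{2}}}{8}\right) - 186 = \left(\frac{1}{4} - \frac{\sqrt{31684 + \left(-9\right)^{2}}}{8}\right) - 186 = \left(\frac{1}{4} - \frac{\sqrt{31684 + 81}}{8}\right) - 186 = \left(\frac{1}{4} - \frac{\sqrt{31765}}{8}\right) - 186 = - \frac{743}{4} - \frac{\sqrt{31765}}{8}$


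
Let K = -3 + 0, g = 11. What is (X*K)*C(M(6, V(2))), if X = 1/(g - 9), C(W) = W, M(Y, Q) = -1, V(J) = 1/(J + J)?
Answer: 3/2 ≈ 1.5000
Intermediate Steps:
V(J) = 1/(2*J)
X = ½ (X = 1/(11 - 9) = 1/2 = ½ ≈ 0.50000)
K = -3
(X*K)*C(M(6, V(2))) = ((½)*(-3))*(-1) = -3/2*(-1) = 3/2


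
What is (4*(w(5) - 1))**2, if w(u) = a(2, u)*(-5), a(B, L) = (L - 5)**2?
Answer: 16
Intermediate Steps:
a(B, L) = (-5 + L)**2
w(u) = -5*(-5 + u)**2 (w(u) = (-5 + u)**2*(-5) = -5*(-5 + u)**2)
(4*(w(5) - 1))**2 = (4*(-5*(-5 + 5)**2 - 1))**2 = (4*(-5*0**2 - 1))**2 = (4*(-5*0 - 1))**2 = (4*(0 - 1))**2 = (4*(-1))**2 = (-4)**2 = 16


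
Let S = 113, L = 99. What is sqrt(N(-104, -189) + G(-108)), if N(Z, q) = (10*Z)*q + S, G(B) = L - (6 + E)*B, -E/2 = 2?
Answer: 22*sqrt(407) ≈ 443.83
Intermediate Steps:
E = -4 (E = -2*2 = -4)
G(B) = 99 - 2*B (G(B) = 99 - (6 - 4)*B = 99 - 2*B)
N(Z, q) = 113 + 10*Z*q (N(Z, q) = (10*Z)*q + 113 = 10*Z*q + 113 = 113 + 10*Z*q)
sqrt(N(-104, -189) + G(-108)) = sqrt((113 + 10*(-104)*(-189)) + (99 - 2*(-108))) = sqrt((113 + 196560) + (99 + 216)) = sqrt(196673 + 315) = sqrt(196988) = 22*sqrt(407)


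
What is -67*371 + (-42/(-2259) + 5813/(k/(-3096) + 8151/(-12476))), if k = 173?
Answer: -170452739926663/5156891133 ≈ -33053.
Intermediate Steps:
-67*371 + (-42/(-2259) + 5813/(k/(-3096) + 8151/(-12476))) = -67*371 + (-42/(-2259) + 5813/(173/(-3096) + 8151/(-12476))) = -24857 + (-42*(-1/2259) + 5813/(173*(-1/3096) + 8151*(-1/12476))) = -24857 + (14/753 + 5813/(-173/3096 - 8151/12476)) = -24857 + (14/753 + 5813/(-6848461/9656424)) = -24857 + (14/753 + 5813*(-9656424/6848461)) = -24857 + (14/753 - 56132792712/6848461) = -24857 - 42267897033682/5156891133 = -170452739926663/5156891133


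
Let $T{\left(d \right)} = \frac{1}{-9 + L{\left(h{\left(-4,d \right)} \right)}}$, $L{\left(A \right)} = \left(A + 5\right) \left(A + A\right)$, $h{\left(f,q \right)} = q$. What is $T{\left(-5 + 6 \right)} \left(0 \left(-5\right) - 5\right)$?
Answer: $- \frac{5}{3} \approx -1.6667$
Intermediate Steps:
$L{\left(A \right)} = 2 A \left(5 + A\right)$ ($L{\left(A \right)} = \left(5 + A\right) 2 A = 2 A \left(5 + A\right)$)
$T{\left(d \right)} = \frac{1}{-9 + 2 d \left(5 + d\right)}$
$T{\left(-5 + 6 \right)} \left(0 \left(-5\right) - 5\right) = \frac{0 \left(-5\right) - 5}{-9 + 2 \left(-5 + 6\right) \left(5 + \left(-5 + 6\right)\right)} = \frac{0 - 5}{-9 + 2 \cdot 1 \left(5 + 1\right)} = \frac{1}{-9 + 2 \cdot 1 \cdot 6} \left(-5\right) = \frac{1}{-9 + 12} \left(-5\right) = \frac{1}{3} \left(-5\right) = - \frac{5}{3}$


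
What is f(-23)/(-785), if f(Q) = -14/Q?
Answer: -14/18055 ≈ -0.00077541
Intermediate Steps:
f(-23)/(-785) = -14/(-23)/(-785) = -14*(-1/23)*(-1/785) = (14/23)*(-1/785) = -14/18055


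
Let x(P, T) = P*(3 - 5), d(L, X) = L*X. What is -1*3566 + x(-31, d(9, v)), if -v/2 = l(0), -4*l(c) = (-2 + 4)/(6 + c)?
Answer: -3504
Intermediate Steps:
l(c) = -1/(2*(6 + c)) (l(c) = -(-2 + 4)/(4*(6 + c)) = -1/(2*(6 + c)))
v = 1/6 (v = -(-2)/(12 + 2*0) = -(-2)/(12 + 0) = -(-2)/12 = -2*(-1/12) = 1/6 ≈ 0.16667)
x(P, T) = -2*P (x(P, T) = P*(-2) = -2*P)
-1*3566 + x(-31, d(9, v)) = -1*3566 - 2*(-31) = -3566 + 62 = -3504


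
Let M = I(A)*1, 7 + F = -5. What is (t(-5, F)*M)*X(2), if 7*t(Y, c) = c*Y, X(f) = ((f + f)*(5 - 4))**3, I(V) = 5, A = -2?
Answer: 19200/7 ≈ 2742.9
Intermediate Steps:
F = -12 (F = -7 - 5 = -12)
M = 5 (M = 5*1 = 5)
X(f) = 8*f**3 (X(f) = ((2*f)*1)**3 = (2*f)**3 = 8*f**3)
t(Y, c) = Y*c/7 (t(Y, c) = (c*Y)/7 = (Y*c)/7 = Y*c/7)
(t(-5, F)*M)*X(2) = (((1/7)*(-5)*(-12))*5)*(8*2**3) = ((60/7)*5)*(8*8) = (300/7)*64 = 19200/7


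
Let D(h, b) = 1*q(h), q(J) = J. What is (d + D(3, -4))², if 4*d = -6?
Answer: 9/4 ≈ 2.2500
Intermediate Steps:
d = -3/2 (d = (¼)*(-6) = -3/2 ≈ -1.5000)
D(h, b) = h (D(h, b) = 1*h = h)
(d + D(3, -4))² = (-3/2 + 3)² = (3/2)² = 9/4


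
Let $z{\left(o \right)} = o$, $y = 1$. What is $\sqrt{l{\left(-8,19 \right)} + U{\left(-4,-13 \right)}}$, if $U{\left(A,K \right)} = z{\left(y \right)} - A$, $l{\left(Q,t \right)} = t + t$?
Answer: $\sqrt{43} \approx 6.5574$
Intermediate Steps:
$l{\left(Q,t \right)} = 2 t$
$U{\left(A,K \right)} = 1 - A$
$\sqrt{l{\left(-8,19 \right)} + U{\left(-4,-13 \right)}} = \sqrt{2 \cdot 19 + \left(1 - -4\right)} = \sqrt{38 + \left(1 + 4\right)} = \sqrt{38 + 5} = \sqrt{43}$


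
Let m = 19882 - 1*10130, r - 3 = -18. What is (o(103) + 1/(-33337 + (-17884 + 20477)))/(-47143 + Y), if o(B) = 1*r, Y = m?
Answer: 461161/1149548904 ≈ 0.00040117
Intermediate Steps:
r = -15 (r = 3 - 18 = -15)
m = 9752 (m = 19882 - 10130 = 9752)
Y = 9752
o(B) = -15 (o(B) = 1*(-15) = -15)
(o(103) + 1/(-33337 + (-17884 + 20477)))/(-47143 + Y) = (-15 + 1/(-33337 + (-17884 + 20477)))/(-47143 + 9752) = (-15 + 1/(-33337 + 2593))/(-37391) = (-15 + 1/(-30744))*(-1/37391) = (-15 - 1/30744)*(-1/37391) = -461161/30744*(-1/37391) = 461161/1149548904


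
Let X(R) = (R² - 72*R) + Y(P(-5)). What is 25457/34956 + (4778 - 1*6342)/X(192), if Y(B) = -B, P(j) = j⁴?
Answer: 515947471/783538740 ≈ 0.65848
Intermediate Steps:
X(R) = -625 + R² - 72*R (X(R) = (R² - 72*R) - 1*(-5)⁴ = (R² - 72*R) - 1*625 = (R² - 72*R) - 625 = -625 + R² - 72*R)
25457/34956 + (4778 - 1*6342)/X(192) = 25457/34956 + (4778 - 1*6342)/(-625 + 192² - 72*192) = 25457*(1/34956) + (4778 - 6342)/(-625 + 36864 - 13824) = 25457/34956 - 1564/22415 = 515947471/783538740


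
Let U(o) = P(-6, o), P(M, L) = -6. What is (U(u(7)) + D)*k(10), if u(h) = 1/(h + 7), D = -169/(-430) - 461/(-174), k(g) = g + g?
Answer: -221284/3741 ≈ -59.151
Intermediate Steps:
k(g) = 2*g
D = 56909/18705 (D = -169*(-1/430) - 461*(-1/174) = 169/430 + 461/174 = 56909/18705 ≈ 3.0424)
u(h) = 1/(7 + h)
U(o) = -6
(U(u(7)) + D)*k(10) = (-6 + 56909/18705)*(2*10) = -55321/18705*20 = -221284/3741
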